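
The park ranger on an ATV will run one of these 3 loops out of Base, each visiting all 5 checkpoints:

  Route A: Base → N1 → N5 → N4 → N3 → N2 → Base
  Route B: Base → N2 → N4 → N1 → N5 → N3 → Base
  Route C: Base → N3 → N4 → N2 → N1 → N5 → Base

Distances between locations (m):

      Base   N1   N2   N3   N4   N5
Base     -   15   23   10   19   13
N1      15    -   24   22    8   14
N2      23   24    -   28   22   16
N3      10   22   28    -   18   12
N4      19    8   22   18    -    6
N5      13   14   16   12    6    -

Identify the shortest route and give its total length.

Shortest is Route B, total 89 m.

Route A: 15 + 14 + 6 + 18 + 28 + 23 = 104
Route B: 23 + 22 + 8 + 14 + 12 + 10 = 89
Route C: 10 + 18 + 22 + 24 + 14 + 13 = 101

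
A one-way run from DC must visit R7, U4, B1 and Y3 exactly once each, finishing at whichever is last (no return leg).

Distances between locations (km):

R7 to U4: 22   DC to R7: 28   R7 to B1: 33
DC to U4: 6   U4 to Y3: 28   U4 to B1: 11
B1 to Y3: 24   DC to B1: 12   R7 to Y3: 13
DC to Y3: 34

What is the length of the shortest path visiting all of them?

There are 4! = 24 possible orderings.
DC - R7 - U4 - B1 - Y3: 28+22+11+24 = 85
DC - R7 - U4 - Y3 - B1: 28+22+28+24 = 102
DC - R7 - B1 - U4 - Y3: 28+33+11+28 = 100
DC - R7 - B1 - Y3 - U4: 28+33+24+28 = 113
DC - R7 - Y3 - U4 - B1: 28+13+28+11 = 80
DC - R7 - Y3 - B1 - U4: 28+13+24+11 = 76
DC - U4 - R7 - B1 - Y3: 6+22+33+24 = 85
DC - U4 - R7 - Y3 - B1: 6+22+13+24 = 65
DC - U4 - B1 - R7 - Y3: 6+11+33+13 = 63
DC - U4 - B1 - Y3 - R7: 6+11+24+13 = 54
DC - U4 - Y3 - R7 - B1: 6+28+13+33 = 80
DC - U4 - Y3 - B1 - R7: 6+28+24+33 = 91
DC - B1 - R7 - U4 - Y3: 12+33+22+28 = 95
DC - B1 - R7 - Y3 - U4: 12+33+13+28 = 86
… (10 more)
The minimum is 54.
One shortest path: DC → U4 → B1 → Y3 → R7.

Shortest open route: 54 km.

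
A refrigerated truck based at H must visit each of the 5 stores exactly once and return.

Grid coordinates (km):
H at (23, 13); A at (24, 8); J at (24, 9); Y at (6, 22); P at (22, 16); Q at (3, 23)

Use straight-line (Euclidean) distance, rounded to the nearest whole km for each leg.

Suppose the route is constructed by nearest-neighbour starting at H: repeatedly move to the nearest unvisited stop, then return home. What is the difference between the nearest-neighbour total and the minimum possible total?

Excess over optimum: 5 km.

From H: P=3, J=4, A=5, Y=19, Q=22 → choose P (3).
From P: J=7, A=8, Y=17, Q=20 → choose J (7).
From J: A=1, Y=22, Q=25 → choose A (1).
From A: Y=23, Q=26 → choose Y (23).
From Y: Q=3 → choose Q (3).
NN route H → P → J → A → Y → Q → H costs 59.
Optimal: H → A → J → Y → Q → P → H costs 54 (by enumerating all 60 distinct tours).
Excess = 59 − 54 = 5.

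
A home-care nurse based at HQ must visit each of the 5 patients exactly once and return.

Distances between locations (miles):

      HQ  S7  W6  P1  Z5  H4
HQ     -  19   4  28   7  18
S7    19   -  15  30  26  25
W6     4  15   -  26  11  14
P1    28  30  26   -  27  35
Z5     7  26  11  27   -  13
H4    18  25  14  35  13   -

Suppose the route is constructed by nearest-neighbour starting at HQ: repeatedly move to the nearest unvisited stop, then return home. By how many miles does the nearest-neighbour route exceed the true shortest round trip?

7 miles longer than the optimal tour.

From HQ: W6=4, Z5=7, H4=18, S7=19, P1=28 → choose W6 (4).
From W6: Z5=11, H4=14, S7=15, P1=26 → choose Z5 (11).
From Z5: H4=13, S7=26, P1=27 → choose H4 (13).
From H4: S7=25, P1=35 → choose S7 (25).
From S7: P1=30 → choose P1 (30).
NN route HQ → W6 → Z5 → H4 → S7 → P1 → HQ costs 111.
Optimal: HQ → W6 → S7 → P1 → H4 → Z5 → HQ costs 104 (by enumerating all 60 distinct tours).
Excess = 111 − 104 = 7.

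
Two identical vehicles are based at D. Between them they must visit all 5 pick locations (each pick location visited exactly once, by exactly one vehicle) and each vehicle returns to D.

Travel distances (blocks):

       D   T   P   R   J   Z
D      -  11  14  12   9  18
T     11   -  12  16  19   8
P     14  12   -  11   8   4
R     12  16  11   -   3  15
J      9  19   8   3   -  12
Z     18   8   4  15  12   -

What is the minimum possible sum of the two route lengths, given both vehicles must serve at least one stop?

Try each way of splitting the stops between the two vehicles (each non-empty) and, for each split, find the best tour for each vehicle:
  {T} + {P, R, J, Z}: 22 + 45 = 67
  {P} + {T, R, J, Z}: 28 + 46 = 74
  {T, P} + {R, J, Z}: 37 + 45 = 82
  {R} + {T, P, J, Z}: 24 + 40 = 64
  {T, R} + {P, J, Z}: 39 + 39 = 78
  {P, R} + {T, J, Z}: 37 + 40 = 77
  … (15 splits in total)
  {R, J} + {T, P, Z}: 24 + 37 = 61  ← best
Best: vehicle 1 D → R → J → D = 24; vehicle 2 D → T → Z → P → D = 37; combined 61.

61 blocks — the smallest possible combined total.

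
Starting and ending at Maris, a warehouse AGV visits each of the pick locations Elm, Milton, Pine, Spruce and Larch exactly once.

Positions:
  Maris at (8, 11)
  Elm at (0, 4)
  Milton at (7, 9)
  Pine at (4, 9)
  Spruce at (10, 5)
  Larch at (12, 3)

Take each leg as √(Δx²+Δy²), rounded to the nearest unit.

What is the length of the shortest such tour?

32 — the shortest possible round trip.

With 5 stops there are 5!/2 = 60 distinct round trips (a route and its reverse cost the same).
Maris-Elm-Milton-Pine-Spruce-Larch-Maris: 11+9+3+7+3+9 = 42
Maris-Elm-Milton-Pine-Larch-Spruce-Maris: 11+9+3+10+3+6 = 42
Maris-Elm-Milton-Spruce-Pine-Larch-Maris: 11+9+5+7+10+9 = 51
Maris-Elm-Milton-Spruce-Larch-Pine-Maris: 11+9+5+3+10+4 = 42
Maris-Elm-Milton-Larch-Pine-Spruce-Maris: 11+9+8+10+7+6 = 51
Maris-Elm-Milton-Larch-Spruce-Pine-Maris: 11+9+8+3+7+4 = 42
Maris-Elm-Pine-Milton-Spruce-Larch-Maris: 11+6+3+5+3+9 = 37
Maris-Elm-Pine-Milton-Larch-Spruce-Maris: 11+6+3+8+3+6 = 37
Maris-Elm-Pine-Spruce-Milton-Larch-Maris: 11+6+7+5+8+9 = 46
Maris-Elm-Pine-Spruce-Larch-Milton-Maris: 11+6+7+3+8+2 = 37
Maris-Elm-Pine-Larch-Milton-Spruce-Maris: 11+6+10+8+5+6 = 46
Maris-Elm-Pine-Larch-Spruce-Milton-Maris: 11+6+10+3+5+2 = 37
Maris-Elm-Spruce-Milton-Pine-Larch-Maris: 11+10+5+3+10+9 = 48
Maris-Elm-Spruce-Milton-Larch-Pine-Maris: 11+10+5+8+10+4 = 48
… (46 more)
Maris-Milton-Pine-Elm-Larch-Spruce-Maris: 2+3+6+12+3+6 = 32  ← best
The minimum is 32.
One optimal route: Maris → Milton → Pine → Elm → Larch → Spruce → Maris (or its reverse).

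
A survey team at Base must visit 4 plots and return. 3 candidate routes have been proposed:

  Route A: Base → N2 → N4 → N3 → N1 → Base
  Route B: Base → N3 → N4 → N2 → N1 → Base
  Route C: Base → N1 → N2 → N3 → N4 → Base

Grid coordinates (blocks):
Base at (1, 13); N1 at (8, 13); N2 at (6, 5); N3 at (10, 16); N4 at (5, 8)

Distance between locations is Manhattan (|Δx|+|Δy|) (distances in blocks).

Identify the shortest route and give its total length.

Route A: 13 + 4 + 13 + 5 + 7 = 42
Route B: 12 + 13 + 4 + 10 + 7 = 46
Route C: 7 + 10 + 15 + 13 + 9 = 54

Shortest is Route A, total 42 blocks.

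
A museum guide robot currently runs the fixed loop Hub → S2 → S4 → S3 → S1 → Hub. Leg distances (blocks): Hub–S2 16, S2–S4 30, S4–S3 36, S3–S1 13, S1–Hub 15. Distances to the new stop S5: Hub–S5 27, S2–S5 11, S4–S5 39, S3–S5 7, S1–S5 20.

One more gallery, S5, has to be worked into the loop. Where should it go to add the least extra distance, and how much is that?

Insertion cost between consecutive stops i–j is d(i,S5) + d(S5,j) − d(i,j):
  between Hub and S2: 27 + 11 − 16 = 22
  between S2 and S4: 11 + 39 − 30 = 20
  between S4 and S3: 39 + 7 − 36 = 10
  between S3 and S1: 7 + 20 − 13 = 14
  between S1 and Hub: 20 + 27 − 15 = 32
Cheapest insertion is between S4 and S3, adding 10.
New total = 110 + 10 = 120.

+10 blocks — insert S5 between S4 and S3.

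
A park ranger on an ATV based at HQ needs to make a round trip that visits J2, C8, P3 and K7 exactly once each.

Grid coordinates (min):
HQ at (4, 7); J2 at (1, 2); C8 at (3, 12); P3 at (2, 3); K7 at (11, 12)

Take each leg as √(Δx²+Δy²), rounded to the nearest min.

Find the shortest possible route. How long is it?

32 min — the shortest possible round trip.

There are 12 distinct closed tours to check (reversals are equivalent).
HQ → J2 → C8 → P3 → K7 → HQ: 6+10+9+13+9 = 47
HQ → J2 → C8 → K7 → P3 → HQ: 6+10+8+13+4 = 41
HQ → J2 → P3 → C8 → K7 → HQ: 6+1+9+8+9 = 33
HQ → J2 → P3 → K7 → C8 → HQ: 6+1+13+8+5 = 33
HQ → J2 → K7 → C8 → P3 → HQ: 6+14+8+9+4 = 41
HQ → J2 → K7 → P3 → C8 → HQ: 6+14+13+9+5 = 47
HQ → C8 → J2 → P3 → K7 → HQ: 5+10+1+13+9 = 38
HQ → C8 → J2 → K7 → P3 → HQ: 5+10+14+13+4 = 46
HQ → C8 → P3 → J2 → K7 → HQ: 5+9+1+14+9 = 38
HQ → C8 → K7 → J2 → P3 → HQ: 5+8+14+1+4 = 32
HQ → P3 → J2 → C8 → K7 → HQ: 4+1+10+8+9 = 32
HQ → P3 → C8 → J2 → K7 → HQ: 4+9+10+14+9 = 46
The minimum is 32.
One optimal route: HQ → C8 → K7 → J2 → P3 → HQ (or its reverse).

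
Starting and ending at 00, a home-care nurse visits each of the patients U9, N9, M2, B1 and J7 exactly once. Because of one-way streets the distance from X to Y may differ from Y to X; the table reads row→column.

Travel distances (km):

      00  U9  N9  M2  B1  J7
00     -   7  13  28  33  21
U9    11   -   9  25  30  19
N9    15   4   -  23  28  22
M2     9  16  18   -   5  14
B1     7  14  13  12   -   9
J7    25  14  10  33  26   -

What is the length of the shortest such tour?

67 km — the shortest possible round trip.

00→U9→N9→M2→B1→J7→00: 7+9+23+5+9+25 = 78
00→U9→N9→M2→J7→B1→00: 7+9+23+14+26+7 = 86
00→U9→N9→B1→M2→J7→00: 7+9+28+12+14+25 = 95
00→U9→N9→B1→J7→M2→00: 7+9+28+9+33+9 = 95
00→U9→N9→J7→M2→B1→00: 7+9+22+33+5+7 = 83
00→U9→N9→J7→B1→M2→00: 7+9+22+26+12+9 = 85
00→U9→M2→N9→B1→J7→00: 7+25+18+28+9+25 = 112
00→U9→M2→N9→J7→B1→00: 7+25+18+22+26+7 = 105
00→U9→M2→B1→N9→J7→00: 7+25+5+13+22+25 = 97
00→U9→M2→B1→J7→N9→00: 7+25+5+9+10+15 = 71
00→U9→M2→J7→N9→B1→00: 7+25+14+10+28+7 = 91
00→U9→M2→J7→B1→N9→00: 7+25+14+26+13+15 = 100
00→U9→B1→N9→M2→J7→00: 7+30+13+23+14+25 = 112
00→U9→B1→N9→J7→M2→00: 7+30+13+22+33+9 = 114
… (106 more)
00→M2→B1→J7→N9→U9→00: 28+5+9+10+4+11 = 67  ← best
The minimum is 67.
One optimal route: 00 → M2 → B1 → J7 → N9 → U9 → 00.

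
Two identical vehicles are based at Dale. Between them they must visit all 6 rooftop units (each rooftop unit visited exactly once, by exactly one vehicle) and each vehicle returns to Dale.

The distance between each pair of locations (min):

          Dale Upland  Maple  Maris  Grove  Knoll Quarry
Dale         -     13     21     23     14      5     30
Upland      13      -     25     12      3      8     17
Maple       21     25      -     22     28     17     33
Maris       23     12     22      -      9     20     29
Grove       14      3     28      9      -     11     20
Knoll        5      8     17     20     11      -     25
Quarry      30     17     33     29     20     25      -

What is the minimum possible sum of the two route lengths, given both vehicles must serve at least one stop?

Check every non-empty split of the stops between the two vehicles; for each half take its own optimal tour:
  {Upland} + {Maple, Maris, Grove, Knoll, Quarry}: 26 + 102 = 128
  {Maple} + {Upland, Maris, Grove, Knoll, Quarry}: 42 + 82 = 124
  {Upland, Maple} + {Maris, Grove, Knoll, Quarry}: 59 + 82 = 141
  {Maris} + {Upland, Maple, Grove, Knoll, Quarry}: 46 + 89 = 135
  {Upland, Maris} + {Maple, Grove, Knoll, Quarry}: 48 + 89 = 137
  {Maple, Maris} + {Upland, Grove, Knoll, Quarry}: 66 + 64 = 130
  … (31 splits in total)
  {Knoll} + {Upland, Maple, Maris, Grove, Quarry}: 10 + 102 = 112  ← best
Best: vehicle 1 Dale → Knoll → Dale = 10; vehicle 2 Dale → Upland → Quarry → Grove → Maris → Maple → Dale = 102; combined 112.

Minimum combined distance: 112 min.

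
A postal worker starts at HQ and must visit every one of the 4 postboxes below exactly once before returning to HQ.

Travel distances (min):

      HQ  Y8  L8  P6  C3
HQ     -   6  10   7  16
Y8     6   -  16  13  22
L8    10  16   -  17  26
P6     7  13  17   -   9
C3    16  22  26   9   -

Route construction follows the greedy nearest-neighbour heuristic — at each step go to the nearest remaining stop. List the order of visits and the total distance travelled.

Nearest-neighbour total = 64 min; route HQ → Y8 → P6 → C3 → L8 → HQ.

From HQ: distances to unvisited — Y8=6, P6=7, L8=10, C3=16. Nearest is Y8 (6).
From Y8: distances to unvisited — P6=13, L8=16, C3=22. Nearest is P6 (13).
From P6: distances to unvisited — C3=9, L8=17. Nearest is C3 (9).
From C3: distances to unvisited — L8=26. Nearest is L8 (26).
Return L8→HQ: 10.
Total = 6 + 13 + 9 + 26 + 10 = 64.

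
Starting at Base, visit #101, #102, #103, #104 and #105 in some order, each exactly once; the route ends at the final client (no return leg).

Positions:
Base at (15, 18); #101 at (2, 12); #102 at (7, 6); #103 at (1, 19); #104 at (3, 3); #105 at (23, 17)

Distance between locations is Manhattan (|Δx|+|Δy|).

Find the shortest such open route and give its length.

There are 5! = 120 possible orderings.
Base → #101 → #102 → #103 → #104 → #105: 19+11+19+18+34 = 101
Base → #101 → #102 → #103 → #105 → #104: 19+11+19+24+34 = 107
Base → #101 → #102 → #104 → #103 → #105: 19+11+7+18+24 = 79
Base → #101 → #102 → #104 → #105 → #103: 19+11+7+34+24 = 95
Base → #101 → #102 → #105 → #103 → #104: 19+11+27+24+18 = 99
Base → #101 → #102 → #105 → #104 → #103: 19+11+27+34+18 = 109
Base → #101 → #103 → #102 → #104 → #105: 19+8+19+7+34 = 87
Base → #101 → #103 → #102 → #105 → #104: 19+8+19+27+34 = 107
Base → #101 → #103 → #104 → #102 → #105: 19+8+18+7+27 = 79
Base → #101 → #103 → #104 → #105 → #102: 19+8+18+34+27 = 106
Base → #101 → #103 → #105 → #102 → #104: 19+8+24+27+7 = 85
Base → #101 → #103 → #105 → #104 → #102: 19+8+24+34+7 = 92
Base → #101 → #104 → #102 → #103 → #105: 19+10+7+19+24 = 79
Base → #101 → #104 → #102 → #105 → #103: 19+10+7+27+24 = 87
… (106 more)
Base → #105 → #103 → #101 → #104 → #102: 9+24+8+10+7 = 58  ← best
The minimum is 58.
One shortest path: Base → #105 → #103 → #101 → #104 → #102.

Shortest open route: 58.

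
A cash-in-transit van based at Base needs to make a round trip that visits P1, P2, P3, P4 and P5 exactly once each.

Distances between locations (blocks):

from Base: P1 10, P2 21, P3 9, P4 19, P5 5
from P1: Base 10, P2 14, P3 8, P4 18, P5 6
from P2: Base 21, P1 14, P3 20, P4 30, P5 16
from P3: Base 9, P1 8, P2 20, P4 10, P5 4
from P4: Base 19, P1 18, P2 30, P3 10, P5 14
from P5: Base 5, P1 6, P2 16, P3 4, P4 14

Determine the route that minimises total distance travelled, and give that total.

Minimum total distance: 72 blocks.

With 5 stops there are 5!/2 = 60 distinct round trips (a route and its reverse cost the same).
Base - P1 - P2 - P3 - P4 - P5 - Base: 10+14+20+10+14+5 = 73
Base - P1 - P2 - P3 - P5 - P4 - Base: 10+14+20+4+14+19 = 81
Base - P1 - P2 - P4 - P3 - P5 - Base: 10+14+30+10+4+5 = 73
Base - P1 - P2 - P4 - P5 - P3 - Base: 10+14+30+14+4+9 = 81
Base - P1 - P2 - P5 - P3 - P4 - Base: 10+14+16+4+10+19 = 73
Base - P1 - P2 - P5 - P4 - P3 - Base: 10+14+16+14+10+9 = 73
Base - P1 - P3 - P2 - P4 - P5 - Base: 10+8+20+30+14+5 = 87
Base - P1 - P3 - P2 - P5 - P4 - Base: 10+8+20+16+14+19 = 87
Base - P1 - P3 - P4 - P2 - P5 - Base: 10+8+10+30+16+5 = 79
Base - P1 - P3 - P4 - P5 - P2 - Base: 10+8+10+14+16+21 = 79
Base - P1 - P3 - P5 - P2 - P4 - Base: 10+8+4+16+30+19 = 87
Base - P1 - P3 - P5 - P4 - P2 - Base: 10+8+4+14+30+21 = 87
Base - P1 - P4 - P2 - P3 - P5 - Base: 10+18+30+20+4+5 = 87
Base - P1 - P4 - P2 - P5 - P3 - Base: 10+18+30+16+4+9 = 87
… (46 more)
Base - P2 - P1 - P3 - P4 - P5 - Base: 21+14+8+10+14+5 = 72  ← best
The minimum is 72.
One optimal route: Base → P2 → P1 → P3 → P4 → P5 → Base (or its reverse).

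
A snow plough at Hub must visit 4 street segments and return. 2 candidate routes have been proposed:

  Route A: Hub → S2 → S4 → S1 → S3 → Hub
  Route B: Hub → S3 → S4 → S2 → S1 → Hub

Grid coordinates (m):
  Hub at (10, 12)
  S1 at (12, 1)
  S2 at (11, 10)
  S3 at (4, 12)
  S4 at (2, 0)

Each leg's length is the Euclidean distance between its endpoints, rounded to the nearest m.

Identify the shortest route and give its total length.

Route A: 2 + 13 + 10 + 14 + 6 = 45
Route B: 6 + 12 + 13 + 9 + 11 = 51

Shortest is Route A, total 45 m.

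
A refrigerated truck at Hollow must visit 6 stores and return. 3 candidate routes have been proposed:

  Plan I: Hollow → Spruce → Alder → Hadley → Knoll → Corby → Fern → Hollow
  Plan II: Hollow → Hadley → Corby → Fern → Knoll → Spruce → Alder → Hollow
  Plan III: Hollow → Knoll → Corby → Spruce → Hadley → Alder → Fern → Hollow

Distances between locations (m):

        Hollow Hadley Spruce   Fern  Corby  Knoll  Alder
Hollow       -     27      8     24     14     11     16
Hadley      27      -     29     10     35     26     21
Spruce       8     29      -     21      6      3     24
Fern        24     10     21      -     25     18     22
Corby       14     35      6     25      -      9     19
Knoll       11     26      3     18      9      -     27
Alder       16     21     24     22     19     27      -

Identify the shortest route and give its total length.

122 m — Plan III is the shortest.

Plan I: 8 + 24 + 21 + 26 + 9 + 25 + 24 = 137
Plan II: 27 + 35 + 25 + 18 + 3 + 24 + 16 = 148
Plan III: 11 + 9 + 6 + 29 + 21 + 22 + 24 = 122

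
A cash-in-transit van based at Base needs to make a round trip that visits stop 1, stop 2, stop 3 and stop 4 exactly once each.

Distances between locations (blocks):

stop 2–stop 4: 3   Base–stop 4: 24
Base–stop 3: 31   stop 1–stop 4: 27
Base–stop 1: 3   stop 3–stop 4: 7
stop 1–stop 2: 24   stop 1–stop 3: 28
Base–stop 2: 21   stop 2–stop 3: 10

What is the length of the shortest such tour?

62 blocks — the shortest possible round trip.

Base-stop 1-stop 2-stop 3-stop 4-Base: 3+24+10+7+24 = 68
Base-stop 1-stop 2-stop 4-stop 3-Base: 3+24+3+7+31 = 68
Base-stop 1-stop 3-stop 2-stop 4-Base: 3+28+10+3+24 = 68
Base-stop 1-stop 3-stop 4-stop 2-Base: 3+28+7+3+21 = 62
Base-stop 1-stop 4-stop 2-stop 3-Base: 3+27+3+10+31 = 74
Base-stop 1-stop 4-stop 3-stop 2-Base: 3+27+7+10+21 = 68
Base-stop 2-stop 1-stop 3-stop 4-Base: 21+24+28+7+24 = 104
Base-stop 2-stop 1-stop 4-stop 3-Base: 21+24+27+7+31 = 110
Base-stop 2-stop 3-stop 1-stop 4-Base: 21+10+28+27+24 = 110
Base-stop 2-stop 4-stop 1-stop 3-Base: 21+3+27+28+31 = 110
Base-stop 3-stop 1-stop 2-stop 4-Base: 31+28+24+3+24 = 110
Base-stop 3-stop 2-stop 1-stop 4-Base: 31+10+24+27+24 = 116
The minimum is 62.
One optimal route: Base → stop 1 → stop 3 → stop 4 → stop 2 → Base (or its reverse).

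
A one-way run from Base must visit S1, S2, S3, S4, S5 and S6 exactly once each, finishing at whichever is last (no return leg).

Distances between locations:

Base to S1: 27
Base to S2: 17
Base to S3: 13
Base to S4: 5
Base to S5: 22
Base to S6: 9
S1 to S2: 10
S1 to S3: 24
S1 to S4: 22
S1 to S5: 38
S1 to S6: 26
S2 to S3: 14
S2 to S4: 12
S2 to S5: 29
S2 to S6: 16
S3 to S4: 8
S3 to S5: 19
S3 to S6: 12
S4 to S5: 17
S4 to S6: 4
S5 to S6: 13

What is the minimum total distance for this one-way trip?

There are 6! = 720 possible orderings.
Base - S1 - S2 - S3 - S4 - S5 - S6: 27+10+14+8+17+13 = 89
Base - S1 - S2 - S3 - S4 - S6 - S5: 27+10+14+8+4+13 = 76
Base - S1 - S2 - S3 - S5 - S4 - S6: 27+10+14+19+17+4 = 91
Base - S1 - S2 - S3 - S5 - S6 - S4: 27+10+14+19+13+4 = 87
Base - S1 - S2 - S3 - S6 - S4 - S5: 27+10+14+12+4+17 = 84
Base - S1 - S2 - S3 - S6 - S5 - S4: 27+10+14+12+13+17 = 93
Base - S1 - S2 - S4 - S3 - S5 - S6: 27+10+12+8+19+13 = 89
Base - S1 - S2 - S4 - S3 - S6 - S5: 27+10+12+8+12+13 = 82
… (712 more)
Base - S4 - S6 - S5 - S3 - S2 - S1: 5+4+13+19+14+10 = 65  ← best
The minimum is 65.
One shortest path: Base → S4 → S6 → S5 → S3 → S2 → S1.

Shortest open route: 65.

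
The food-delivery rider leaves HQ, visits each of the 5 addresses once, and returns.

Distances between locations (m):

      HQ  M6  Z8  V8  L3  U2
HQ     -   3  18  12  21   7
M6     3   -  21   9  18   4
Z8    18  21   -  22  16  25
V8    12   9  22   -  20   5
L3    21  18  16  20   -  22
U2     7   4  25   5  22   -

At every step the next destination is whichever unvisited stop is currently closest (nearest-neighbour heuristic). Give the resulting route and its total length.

HQ → [M6:3 / U2:7 / V8:12 / Z8:18 / L3:21] → M6 (3)
M6 → [U2:4 / V8:9 / L3:18 / Z8:21] → U2 (4)
U2 → [V8:5 / L3:22 / Z8:25] → V8 (5)
V8 → [L3:20 / Z8:22] → L3 (20)
L3 → [Z8:16] → Z8 (16)
Return Z8→HQ: 18.
Total = 3 + 4 + 5 + 20 + 16 + 18 = 66.

66 m along HQ → M6 → U2 → V8 → L3 → Z8 → HQ.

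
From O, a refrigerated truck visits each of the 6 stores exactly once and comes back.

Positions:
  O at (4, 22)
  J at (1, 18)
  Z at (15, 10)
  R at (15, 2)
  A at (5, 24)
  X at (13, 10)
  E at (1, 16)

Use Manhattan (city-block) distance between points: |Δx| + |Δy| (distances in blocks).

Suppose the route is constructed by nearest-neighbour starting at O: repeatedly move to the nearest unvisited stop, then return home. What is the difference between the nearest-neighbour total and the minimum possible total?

O: A=3, J=7, E=9, X=21, Z=23, R=31 ⇒ A
A: J=10, E=12, X=22, Z=24, R=32 ⇒ J
J: E=2, X=20, Z=22, R=30 ⇒ E
E: X=18, Z=20, R=28 ⇒ X
X: Z=2, R=10 ⇒ Z
Z: R=8 ⇒ R
NN route O → A → J → E → X → Z → R → O costs 74.
Optimal: O → J → E → Z → R → X → A → O costs 72 (by enumerating all 360 distinct tours).
Excess = 74 − 72 = 2.

Excess over optimum: 2 blocks.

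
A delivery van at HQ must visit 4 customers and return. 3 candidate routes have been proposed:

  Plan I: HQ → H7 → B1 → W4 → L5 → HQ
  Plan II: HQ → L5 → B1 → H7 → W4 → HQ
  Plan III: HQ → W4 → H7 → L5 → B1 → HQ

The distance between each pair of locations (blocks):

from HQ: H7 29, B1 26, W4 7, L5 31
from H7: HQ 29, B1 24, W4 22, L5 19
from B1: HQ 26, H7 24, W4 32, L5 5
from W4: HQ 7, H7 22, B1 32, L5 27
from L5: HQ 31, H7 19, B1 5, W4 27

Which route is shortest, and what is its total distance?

79 blocks — Plan III is the shortest.

Plan I: 29 + 24 + 32 + 27 + 31 = 143
Plan II: 31 + 5 + 24 + 22 + 7 = 89
Plan III: 7 + 22 + 19 + 5 + 26 = 79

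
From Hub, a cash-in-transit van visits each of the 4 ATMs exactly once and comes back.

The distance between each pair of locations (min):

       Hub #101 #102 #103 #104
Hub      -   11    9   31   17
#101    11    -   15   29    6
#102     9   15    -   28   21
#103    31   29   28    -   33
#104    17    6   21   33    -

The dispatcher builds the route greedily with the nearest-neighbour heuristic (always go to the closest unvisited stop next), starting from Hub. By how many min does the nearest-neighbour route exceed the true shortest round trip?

From Hub: #102=9, #101=11, #104=17, #103=31 → choose #102 (9).
From #102: #101=15, #104=21, #103=28 → choose #101 (15).
From #101: #104=6, #103=29 → choose #104 (6).
From #104: #103=33 → choose #103 (33).
NN route Hub → #102 → #101 → #104 → #103 → Hub costs 94.
Optimal: Hub → #101 → #104 → #103 → #102 → Hub costs 87 (by enumerating all 12 distinct tours).
Excess = 94 − 87 = 7.

7 min longer than the optimal tour.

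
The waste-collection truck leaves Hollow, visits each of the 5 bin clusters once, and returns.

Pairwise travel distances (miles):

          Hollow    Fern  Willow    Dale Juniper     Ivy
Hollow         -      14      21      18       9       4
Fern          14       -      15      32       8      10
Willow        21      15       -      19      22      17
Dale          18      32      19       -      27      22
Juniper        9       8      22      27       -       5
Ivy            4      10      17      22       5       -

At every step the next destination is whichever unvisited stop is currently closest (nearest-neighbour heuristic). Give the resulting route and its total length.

At Hollow the remaining stops are Ivy 4, Juniper 9, Fern 14, Dale 18, Willow 21; go to Ivy.
At Ivy the remaining stops are Juniper 5, Fern 10, Willow 17, Dale 22; go to Juniper.
At Juniper the remaining stops are Fern 8, Willow 22, Dale 27; go to Fern.
At Fern the remaining stops are Willow 15, Dale 32; go to Willow.
At Willow the remaining stops are Dale 19; go to Dale.
Return Dale→Hollow: 18.
Total = 4 + 5 + 8 + 15 + 19 + 18 = 69.

Nearest-neighbour total = 69 miles; route Hollow → Ivy → Juniper → Fern → Willow → Dale → Hollow.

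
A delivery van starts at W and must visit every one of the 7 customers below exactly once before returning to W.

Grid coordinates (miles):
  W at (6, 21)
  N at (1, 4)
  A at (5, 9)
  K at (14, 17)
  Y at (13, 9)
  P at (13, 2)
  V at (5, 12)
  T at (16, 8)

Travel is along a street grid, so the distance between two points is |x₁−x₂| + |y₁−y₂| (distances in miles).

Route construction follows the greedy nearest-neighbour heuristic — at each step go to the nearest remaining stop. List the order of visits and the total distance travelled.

Nearest-neighbour total = 86 miles; route W → V → A → Y → T → P → N → K → W.

W → [V:10 / K:12 / A:13 / Y:19 / N:22 / T:23 / P:26] → V (10)
V → [A:3 / Y:11 / N:12 / K:14 / T:15 / P:18] → A (3)
A → [Y:8 / N:9 / T:12 / P:15 / K:17] → Y (8)
Y → [T:4 / P:7 / K:9 / N:17] → T (4)
T → [P:9 / K:11 / N:19] → P (9)
P → [N:14 / K:16] → N (14)
N → [K:26] → K (26)
Return K→W: 12.
Total = 10 + 3 + 8 + 4 + 9 + 14 + 26 + 12 = 86.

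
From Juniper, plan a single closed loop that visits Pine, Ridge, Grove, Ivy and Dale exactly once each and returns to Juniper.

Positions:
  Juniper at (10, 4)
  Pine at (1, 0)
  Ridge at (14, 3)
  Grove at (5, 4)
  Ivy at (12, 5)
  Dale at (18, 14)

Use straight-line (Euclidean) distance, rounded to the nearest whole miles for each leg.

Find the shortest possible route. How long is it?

Minimum total distance: 49 miles.

With 5 stops there are 5!/2 = 60 distinct round trips (a route and its reverse cost the same).
Juniper - Pine - Ridge - Grove - Ivy - Dale - Juniper: 10+13+9+7+11+13 = 63
Juniper - Pine - Ridge - Grove - Dale - Ivy - Juniper: 10+13+9+16+11+2 = 61
Juniper - Pine - Ridge - Ivy - Grove - Dale - Juniper: 10+13+3+7+16+13 = 62
Juniper - Pine - Ridge - Ivy - Dale - Grove - Juniper: 10+13+3+11+16+5 = 58
Juniper - Pine - Ridge - Dale - Grove - Ivy - Juniper: 10+13+12+16+7+2 = 60
Juniper - Pine - Ridge - Dale - Ivy - Grove - Juniper: 10+13+12+11+7+5 = 58
Juniper - Pine - Grove - Ridge - Ivy - Dale - Juniper: 10+6+9+3+11+13 = 52
Juniper - Pine - Grove - Ridge - Dale - Ivy - Juniper: 10+6+9+12+11+2 = 50
Juniper - Pine - Grove - Ivy - Ridge - Dale - Juniper: 10+6+7+3+12+13 = 51
Juniper - Pine - Grove - Ivy - Dale - Ridge - Juniper: 10+6+7+11+12+4 = 50
Juniper - Pine - Grove - Dale - Ridge - Ivy - Juniper: 10+6+16+12+3+2 = 49
Juniper - Pine - Grove - Dale - Ivy - Ridge - Juniper: 10+6+16+11+3+4 = 50
Juniper - Pine - Ivy - Ridge - Grove - Dale - Juniper: 10+12+3+9+16+13 = 63
Juniper - Pine - Ivy - Ridge - Dale - Grove - Juniper: 10+12+3+12+16+5 = 58
… (46 more)
The minimum is 49.
One optimal route: Juniper → Pine → Grove → Dale → Ridge → Ivy → Juniper (or its reverse).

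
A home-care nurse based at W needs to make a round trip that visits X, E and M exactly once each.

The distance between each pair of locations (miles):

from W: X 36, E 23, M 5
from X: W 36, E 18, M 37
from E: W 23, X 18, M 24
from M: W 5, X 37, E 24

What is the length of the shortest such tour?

Minimum total distance: 83 miles.

With 3 stops there are 3!/2 = 3 distinct round trips (a route and its reverse cost the same).
W → X → E → M → W: 36+18+24+5 = 83
W → X → M → E → W: 36+37+24+23 = 120
W → E → X → M → W: 23+18+37+5 = 83
The minimum is 83.
One optimal route: W → X → E → M → W (or its reverse).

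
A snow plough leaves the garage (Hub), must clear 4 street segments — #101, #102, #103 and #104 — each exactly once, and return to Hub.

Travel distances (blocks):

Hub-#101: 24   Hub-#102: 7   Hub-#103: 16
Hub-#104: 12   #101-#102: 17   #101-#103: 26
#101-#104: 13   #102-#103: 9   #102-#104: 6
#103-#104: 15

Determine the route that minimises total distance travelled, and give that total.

Hub - #101 - #102 - #103 - #104 - Hub: 24+17+9+15+12 = 77
Hub - #101 - #102 - #104 - #103 - Hub: 24+17+6+15+16 = 78
Hub - #101 - #103 - #102 - #104 - Hub: 24+26+9+6+12 = 77
Hub - #101 - #103 - #104 - #102 - Hub: 24+26+15+6+7 = 78
Hub - #101 - #104 - #102 - #103 - Hub: 24+13+6+9+16 = 68
Hub - #101 - #104 - #103 - #102 - Hub: 24+13+15+9+7 = 68
Hub - #102 - #101 - #103 - #104 - Hub: 7+17+26+15+12 = 77
Hub - #102 - #101 - #104 - #103 - Hub: 7+17+13+15+16 = 68
Hub - #102 - #103 - #101 - #104 - Hub: 7+9+26+13+12 = 67
Hub - #102 - #104 - #101 - #103 - Hub: 7+6+13+26+16 = 68
Hub - #103 - #101 - #102 - #104 - Hub: 16+26+17+6+12 = 77
Hub - #103 - #102 - #101 - #104 - Hub: 16+9+17+13+12 = 67
The minimum is 67.
One optimal route: Hub → #102 → #103 → #101 → #104 → Hub (or its reverse).

Shortest round trip = 67 blocks.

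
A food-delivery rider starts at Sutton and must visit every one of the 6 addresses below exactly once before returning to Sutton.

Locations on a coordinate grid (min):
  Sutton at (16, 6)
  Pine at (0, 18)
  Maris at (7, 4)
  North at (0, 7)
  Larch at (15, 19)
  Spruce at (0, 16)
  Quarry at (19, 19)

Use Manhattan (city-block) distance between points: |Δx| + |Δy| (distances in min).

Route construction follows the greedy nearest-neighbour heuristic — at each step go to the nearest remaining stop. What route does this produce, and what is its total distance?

Nearest-neighbour total = 68 min; route Sutton → Maris → North → Spruce → Pine → Larch → Quarry → Sutton.

At Sutton the remaining stops are Maris 11, Larch 14, Quarry 16, North 17, Spruce 26, Pine 28; go to Maris.
At Maris the remaining stops are North 10, Spruce 19, Pine 21, Larch 23, Quarry 27; go to North.
At North the remaining stops are Spruce 9, Pine 11, Larch 27, Quarry 31; go to Spruce.
At Spruce the remaining stops are Pine 2, Larch 18, Quarry 22; go to Pine.
At Pine the remaining stops are Larch 16, Quarry 20; go to Larch.
At Larch the remaining stops are Quarry 4; go to Quarry.
Return Quarry→Sutton: 16.
Total = 11 + 10 + 9 + 2 + 16 + 4 + 16 = 68.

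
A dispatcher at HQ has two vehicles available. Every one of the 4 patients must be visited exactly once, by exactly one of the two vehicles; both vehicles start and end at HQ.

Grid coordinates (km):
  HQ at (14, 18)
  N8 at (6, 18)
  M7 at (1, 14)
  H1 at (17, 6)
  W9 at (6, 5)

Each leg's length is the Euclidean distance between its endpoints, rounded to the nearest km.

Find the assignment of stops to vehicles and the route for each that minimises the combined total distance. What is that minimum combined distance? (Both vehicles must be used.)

Minimum combined distance: 63 km.

Check every non-empty split of the stops between the two vehicles; for each half take its own optimal tour:
  {N8} + {M7, H1, W9}: 16 + 47 = 63
  {M7} + {N8, H1, W9}: 28 + 44 = 72
  {N8, M7} + {H1, W9}: 28 + 38 = 66
  {H1} + {N8, M7, W9}: 24 + 39 = 63
  {N8, H1} + {M7, W9}: 36 + 39 = 75
  {M7, H1} + {N8, W9}: 44 + 36 = 80
  … (7 splits in total)
Best: vehicle 1 HQ → N8 → HQ = 16; vehicle 2 HQ → M7 → W9 → H1 → HQ = 47; combined 63.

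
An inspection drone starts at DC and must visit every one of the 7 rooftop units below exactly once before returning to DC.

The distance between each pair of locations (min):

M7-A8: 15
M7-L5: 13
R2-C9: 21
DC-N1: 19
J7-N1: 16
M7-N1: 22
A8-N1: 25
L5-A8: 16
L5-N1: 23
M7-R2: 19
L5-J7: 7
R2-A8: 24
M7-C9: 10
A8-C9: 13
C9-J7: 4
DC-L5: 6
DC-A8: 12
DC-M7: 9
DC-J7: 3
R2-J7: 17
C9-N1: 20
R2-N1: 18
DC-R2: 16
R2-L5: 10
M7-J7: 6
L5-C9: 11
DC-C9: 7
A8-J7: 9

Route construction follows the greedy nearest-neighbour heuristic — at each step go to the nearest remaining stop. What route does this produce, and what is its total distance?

Total distance 95 min via the nearest-neighbour route DC → J7 → C9 → M7 → L5 → R2 → N1 → A8 → DC.

At DC the remaining stops are J7 3, L5 6, C9 7, M7 9, A8 12, R2 16, N1 19; go to J7.
At J7 the remaining stops are C9 4, M7 6, L5 7, A8 9, N1 16, R2 17; go to C9.
At C9 the remaining stops are M7 10, L5 11, A8 13, N1 20, R2 21; go to M7.
At M7 the remaining stops are L5 13, A8 15, R2 19, N1 22; go to L5.
At L5 the remaining stops are R2 10, A8 16, N1 23; go to R2.
At R2 the remaining stops are N1 18, A8 24; go to N1.
At N1 the remaining stops are A8 25; go to A8.
Return A8→DC: 12.
Total = 3 + 4 + 10 + 13 + 10 + 18 + 25 + 12 = 95.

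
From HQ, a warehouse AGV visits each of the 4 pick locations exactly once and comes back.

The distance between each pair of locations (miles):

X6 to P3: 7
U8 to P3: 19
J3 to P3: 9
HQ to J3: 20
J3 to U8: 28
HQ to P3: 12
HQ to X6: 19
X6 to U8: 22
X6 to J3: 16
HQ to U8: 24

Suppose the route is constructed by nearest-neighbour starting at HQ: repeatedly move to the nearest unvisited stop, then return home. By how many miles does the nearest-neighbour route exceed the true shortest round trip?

5 miles longer than the optimal tour.

From HQ: P3=12, X6=19, J3=20, U8=24 → choose P3 (12).
From P3: X6=7, J3=9, U8=19 → choose X6 (7).
From X6: J3=16, U8=22 → choose J3 (16).
From J3: U8=28 → choose U8 (28).
NN route HQ → P3 → X6 → J3 → U8 → HQ costs 87.
Optimal: HQ → J3 → P3 → X6 → U8 → HQ costs 82 (by enumerating all 12 distinct tours).
Excess = 87 − 82 = 5.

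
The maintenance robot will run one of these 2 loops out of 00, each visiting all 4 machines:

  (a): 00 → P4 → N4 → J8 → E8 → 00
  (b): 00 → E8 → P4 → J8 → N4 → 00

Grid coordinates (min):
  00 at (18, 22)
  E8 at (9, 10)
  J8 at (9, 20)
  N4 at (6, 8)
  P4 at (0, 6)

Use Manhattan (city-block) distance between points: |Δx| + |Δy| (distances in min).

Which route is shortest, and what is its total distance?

(a): 34 + 8 + 15 + 10 + 21 = 88
(b): 21 + 13 + 23 + 15 + 26 = 98

Shortest is (a), total 88 min.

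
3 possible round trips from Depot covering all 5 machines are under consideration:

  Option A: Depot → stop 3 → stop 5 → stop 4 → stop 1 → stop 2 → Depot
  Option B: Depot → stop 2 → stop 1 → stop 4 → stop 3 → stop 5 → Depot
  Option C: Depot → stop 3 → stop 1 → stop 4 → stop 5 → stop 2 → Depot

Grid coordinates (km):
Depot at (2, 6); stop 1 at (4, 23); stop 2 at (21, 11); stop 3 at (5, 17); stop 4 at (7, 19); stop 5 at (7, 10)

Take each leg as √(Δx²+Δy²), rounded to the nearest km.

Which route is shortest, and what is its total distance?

Shortest is Option B, total 62 km.

Option A: 11 + 7 + 9 + 5 + 21 + 20 = 73
Option B: 20 + 21 + 5 + 3 + 7 + 6 = 62
Option C: 11 + 6 + 5 + 9 + 14 + 20 = 65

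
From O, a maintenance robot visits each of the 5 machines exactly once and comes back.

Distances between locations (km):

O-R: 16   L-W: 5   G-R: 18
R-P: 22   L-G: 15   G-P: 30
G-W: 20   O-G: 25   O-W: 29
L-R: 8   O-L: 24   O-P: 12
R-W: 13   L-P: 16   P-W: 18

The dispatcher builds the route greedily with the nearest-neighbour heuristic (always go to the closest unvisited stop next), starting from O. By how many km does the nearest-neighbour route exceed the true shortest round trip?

O: P=12, R=16, L=24, G=25, W=29 ⇒ P
P: L=16, W=18, R=22, G=30 ⇒ L
L: W=5, R=8, G=15 ⇒ W
W: R=13, G=20 ⇒ R
R: G=18 ⇒ G
NN route O → P → L → W → R → G → O costs 89.
Optimal: O → R → G → L → W → P → O costs 84 (by enumerating all 60 distinct tours).
Excess = 89 − 84 = 5.

The nearest-neighbour route is 5 km longer than optimal.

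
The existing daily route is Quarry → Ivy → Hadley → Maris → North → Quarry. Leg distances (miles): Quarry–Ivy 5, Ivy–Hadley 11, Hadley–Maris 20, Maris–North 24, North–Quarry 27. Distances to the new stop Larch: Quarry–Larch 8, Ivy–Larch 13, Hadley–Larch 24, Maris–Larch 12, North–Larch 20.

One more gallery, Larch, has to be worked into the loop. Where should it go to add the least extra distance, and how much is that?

+1 miles — insert Larch between North and Quarry.

Insertion cost between consecutive stops i–j is d(i,Larch) + d(Larch,j) − d(i,j):
  between Quarry and Ivy: 8 + 13 − 5 = 16
  between Ivy and Hadley: 13 + 24 − 11 = 26
  between Hadley and Maris: 24 + 12 − 20 = 16
  between Maris and North: 12 + 20 − 24 = 8
  between North and Quarry: 20 + 8 − 27 = 1
Cheapest insertion is between North and Quarry, adding 1.
New total = 87 + 1 = 88.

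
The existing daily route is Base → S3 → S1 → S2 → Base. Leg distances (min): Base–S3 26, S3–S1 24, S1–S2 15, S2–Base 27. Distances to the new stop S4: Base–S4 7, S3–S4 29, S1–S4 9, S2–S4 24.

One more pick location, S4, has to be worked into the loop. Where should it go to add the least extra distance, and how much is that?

Insertion cost between consecutive stops i–j is d(i,S4) + d(S4,j) − d(i,j):
  between Base and S3: 7 + 29 − 26 = 10
  between S3 and S1: 29 + 9 − 24 = 14
  between S1 and S2: 9 + 24 − 15 = 18
  between S2 and Base: 24 + 7 − 27 = 4
Cheapest insertion is between S2 and Base, adding 4.
New total = 92 + 4 = 96.

Minimum extra distance: 4 min, inserting S4 between S2 and Base.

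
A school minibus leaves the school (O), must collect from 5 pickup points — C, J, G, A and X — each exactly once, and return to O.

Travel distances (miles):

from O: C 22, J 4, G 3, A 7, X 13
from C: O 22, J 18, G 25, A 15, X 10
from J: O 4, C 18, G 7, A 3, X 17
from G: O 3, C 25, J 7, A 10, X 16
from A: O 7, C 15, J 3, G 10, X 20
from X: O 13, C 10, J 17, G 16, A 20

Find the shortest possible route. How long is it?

51 miles — the shortest possible round trip.

With 5 stops there are 5!/2 = 60 distinct round trips (a route and its reverse cost the same).
O-C-J-G-A-X-O: 22+18+7+10+20+13 = 90
O-C-J-G-X-A-O: 22+18+7+16+20+7 = 90
O-C-J-A-G-X-O: 22+18+3+10+16+13 = 82
O-C-J-A-X-G-O: 22+18+3+20+16+3 = 82
O-C-J-X-G-A-O: 22+18+17+16+10+7 = 90
O-C-J-X-A-G-O: 22+18+17+20+10+3 = 90
O-C-G-J-A-X-O: 22+25+7+3+20+13 = 90
O-C-G-J-X-A-O: 22+25+7+17+20+7 = 98
O-C-G-A-J-X-O: 22+25+10+3+17+13 = 90
O-C-G-A-X-J-O: 22+25+10+20+17+4 = 98
O-C-G-X-J-A-O: 22+25+16+17+3+7 = 90
O-C-G-X-A-J-O: 22+25+16+20+3+4 = 90
O-C-A-J-G-X-O: 22+15+3+7+16+13 = 76
O-C-A-J-X-G-O: 22+15+3+17+16+3 = 76
… (46 more)
O-J-A-C-X-G-O: 4+3+15+10+16+3 = 51  ← best
The minimum is 51.
One optimal route: O → J → A → C → X → G → O (or its reverse).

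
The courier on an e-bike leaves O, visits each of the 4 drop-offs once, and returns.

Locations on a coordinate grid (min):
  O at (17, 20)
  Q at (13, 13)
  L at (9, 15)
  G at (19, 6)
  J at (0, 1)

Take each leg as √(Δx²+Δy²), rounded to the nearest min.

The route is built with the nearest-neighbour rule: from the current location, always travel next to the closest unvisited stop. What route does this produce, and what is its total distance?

Nearest-neighbour total = 70 min; route O → Q → L → G → J → O.

From O: distances to unvisited — Q=8, L=9, G=14, J=25. Nearest is Q (8).
From Q: distances to unvisited — L=4, G=9, J=18. Nearest is L (4).
From L: distances to unvisited — G=13, J=17. Nearest is G (13).
From G: distances to unvisited — J=20. Nearest is J (20).
Return J→O: 25.
Total = 8 + 4 + 13 + 20 + 25 = 70.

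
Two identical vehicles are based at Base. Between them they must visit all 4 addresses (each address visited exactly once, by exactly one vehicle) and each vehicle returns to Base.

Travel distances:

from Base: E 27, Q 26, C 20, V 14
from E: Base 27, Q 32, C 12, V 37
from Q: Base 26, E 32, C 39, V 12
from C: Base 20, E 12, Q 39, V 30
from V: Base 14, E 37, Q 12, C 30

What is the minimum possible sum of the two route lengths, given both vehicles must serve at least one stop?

Try each way of splitting the stops between the two vehicles (each non-empty) and, for each split, find the best tour for each vehicle:
  {E} + {Q, C, V}: 54 + 85 = 139
  {Q} + {E, C, V}: 52 + 83 = 135
  {E, Q} + {C, V}: 85 + 64 = 149
  {C} + {E, Q, V}: 40 + 85 = 125
  {E, C} + {Q, V}: 59 + 52 = 111
  {Q, C} + {E, V}: 85 + 78 = 163
  … (7 splits in total)
Best: vehicle 1 Base → E → C → Base = 59; vehicle 2 Base → Q → V → Base = 52; combined 111.

Minimum combined distance: 111.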